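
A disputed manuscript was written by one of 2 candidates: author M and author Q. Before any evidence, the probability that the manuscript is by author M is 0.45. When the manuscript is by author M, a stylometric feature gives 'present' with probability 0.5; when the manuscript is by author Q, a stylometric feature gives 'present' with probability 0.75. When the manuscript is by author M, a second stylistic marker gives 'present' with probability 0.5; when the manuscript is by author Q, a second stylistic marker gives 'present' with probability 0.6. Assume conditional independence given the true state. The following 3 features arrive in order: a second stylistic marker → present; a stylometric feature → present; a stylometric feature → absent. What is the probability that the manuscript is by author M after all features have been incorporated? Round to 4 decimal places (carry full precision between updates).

0.4762

After a second stylistic marker='present': P(author M) = 0.5·0.4500 / (0.5·0.4500 + 0.6·0.5500) ≈ 0.4054
After a stylometric feature='present': P(author M) = 0.5·0.4054 / (0.5·0.4054 + 0.75·0.5946) ≈ 0.3125
After a stylometric feature='absent': P(author M) = 0.5·0.3125 / (0.5·0.3125 + 0.25·0.6875) ≈ 0.4762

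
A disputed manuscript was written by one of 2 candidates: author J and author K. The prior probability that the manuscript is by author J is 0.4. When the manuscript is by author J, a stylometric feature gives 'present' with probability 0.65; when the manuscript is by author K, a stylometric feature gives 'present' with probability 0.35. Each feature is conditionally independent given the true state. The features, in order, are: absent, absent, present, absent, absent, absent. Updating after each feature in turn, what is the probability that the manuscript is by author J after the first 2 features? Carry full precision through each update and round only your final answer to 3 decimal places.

After 'absent': P(author J) = 0.35·0.4000 / (0.35·0.4000 + 0.65·0.6000) ≈ 0.2642
After 'absent': P(author J) = 0.35·0.2642 / (0.35·0.2642 + 0.65·0.7358) ≈ 0.1620

0.162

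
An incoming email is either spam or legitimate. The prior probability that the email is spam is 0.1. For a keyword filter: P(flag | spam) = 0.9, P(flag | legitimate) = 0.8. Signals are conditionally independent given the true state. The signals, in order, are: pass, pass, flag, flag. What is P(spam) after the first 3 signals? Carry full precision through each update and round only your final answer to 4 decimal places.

After 'pass': P(spam) = 0.1·0.1000 / (0.1·0.1000 + 0.2·0.9000) ≈ 0.0526
After 'pass': P(spam) = 0.1·0.0526 / (0.1·0.0526 + 0.2·0.9474) ≈ 0.0270
After 'flag': P(spam) = 0.9·0.0270 / (0.9·0.0270 + 0.8·0.9730) ≈ 0.0303

0.0303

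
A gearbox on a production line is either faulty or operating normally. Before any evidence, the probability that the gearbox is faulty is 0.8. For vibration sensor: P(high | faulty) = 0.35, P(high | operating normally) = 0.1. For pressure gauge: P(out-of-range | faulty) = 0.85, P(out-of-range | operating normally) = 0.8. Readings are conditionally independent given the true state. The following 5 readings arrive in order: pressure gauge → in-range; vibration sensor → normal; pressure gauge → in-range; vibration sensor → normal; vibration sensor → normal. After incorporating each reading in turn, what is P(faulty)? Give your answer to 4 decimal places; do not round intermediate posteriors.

After pressure gauge='in-range': P(faulty) = 0.15·0.8000 / (0.15·0.8000 + 0.2·0.2000) ≈ 0.7500
After vibration sensor='normal': P(faulty) = 0.65·0.7500 / (0.65·0.7500 + 0.9·0.2500) ≈ 0.6842
After pressure gauge='in-range': P(faulty) = 0.15·0.6842 / (0.15·0.6842 + 0.2·0.3158) ≈ 0.6190
After vibration sensor='normal': P(faulty) = 0.65·0.6190 / (0.65·0.6190 + 0.9·0.3810) ≈ 0.5399
After vibration sensor='normal': P(faulty) = 0.65·0.5399 / (0.65·0.5399 + 0.9·0.4601) ≈ 0.4588

0.4588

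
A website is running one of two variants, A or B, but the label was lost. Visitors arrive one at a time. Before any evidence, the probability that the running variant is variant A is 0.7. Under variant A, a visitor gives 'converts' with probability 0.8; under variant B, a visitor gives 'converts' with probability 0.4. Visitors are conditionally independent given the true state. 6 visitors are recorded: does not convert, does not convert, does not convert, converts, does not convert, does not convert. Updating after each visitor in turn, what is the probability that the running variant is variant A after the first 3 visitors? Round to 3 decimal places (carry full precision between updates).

After 'does not convert': P(A) = 0.2·0.7000 / (0.2·0.7000 + 0.6·0.3000) ≈ 0.4375
After 'does not convert': P(A) = 0.2·0.4375 / (0.2·0.4375 + 0.6·0.5625) ≈ 0.2059
After 'does not convert': P(A) = 0.2·0.2059 / (0.2·0.2059 + 0.6·0.7941) ≈ 0.0795

0.080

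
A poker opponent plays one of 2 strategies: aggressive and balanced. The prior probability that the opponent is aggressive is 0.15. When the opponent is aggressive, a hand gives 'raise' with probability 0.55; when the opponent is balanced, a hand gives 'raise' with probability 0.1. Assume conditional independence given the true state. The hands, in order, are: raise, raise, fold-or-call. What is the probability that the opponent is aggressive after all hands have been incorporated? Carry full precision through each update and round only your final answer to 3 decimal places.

0.727

After 'raise': P(aggressive) = 0.55·0.1500 / (0.55·0.1500 + 0.1·0.8500) ≈ 0.4925
After 'raise': P(aggressive) = 0.55·0.4925 / (0.55·0.4925 + 0.1·0.5075) ≈ 0.8422
After 'fold-or-call': P(aggressive) = 0.45·0.8422 / (0.45·0.8422 + 0.9·0.1578) ≈ 0.7275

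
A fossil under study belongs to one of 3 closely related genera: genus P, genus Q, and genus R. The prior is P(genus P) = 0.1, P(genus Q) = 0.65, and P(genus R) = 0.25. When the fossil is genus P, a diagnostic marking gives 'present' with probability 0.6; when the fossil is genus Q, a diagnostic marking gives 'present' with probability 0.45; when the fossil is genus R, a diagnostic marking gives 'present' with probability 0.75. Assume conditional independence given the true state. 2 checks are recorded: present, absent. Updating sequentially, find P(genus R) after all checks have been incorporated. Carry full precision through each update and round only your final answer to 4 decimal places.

After 'present': normaliser = 0.6·0.1000 + 0.45·0.6500 + 0.75·0.2500; P(genus P) ≈ 0.1111, P(genus Q) ≈ 0.5417, P(genus R) ≈ 0.3472
After 'absent': normaliser = 0.4·0.1111 + 0.55·0.5417 + 0.25·0.3472; P(genus P) ≈ 0.1036, P(genus Q) ≈ 0.6942, P(genus R) ≈ 0.2023

0.2023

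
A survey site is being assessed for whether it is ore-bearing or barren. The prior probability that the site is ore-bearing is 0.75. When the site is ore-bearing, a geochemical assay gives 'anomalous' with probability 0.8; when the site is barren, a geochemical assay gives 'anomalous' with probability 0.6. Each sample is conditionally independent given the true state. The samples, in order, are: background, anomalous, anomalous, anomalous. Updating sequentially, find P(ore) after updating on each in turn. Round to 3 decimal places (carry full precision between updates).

0.780

After 'background': P(ore) = 0.2·0.7500 / (0.2·0.7500 + 0.4·0.2500) ≈ 0.6000
After 'anomalous': P(ore) = 0.8·0.6000 / (0.8·0.6000 + 0.6·0.4000) ≈ 0.6667
After 'anomalous': P(ore) = 0.8·0.6667 / (0.8·0.6667 + 0.6·0.3333) ≈ 0.7273
After 'anomalous': P(ore) = 0.8·0.7273 / (0.8·0.7273 + 0.6·0.2727) ≈ 0.7805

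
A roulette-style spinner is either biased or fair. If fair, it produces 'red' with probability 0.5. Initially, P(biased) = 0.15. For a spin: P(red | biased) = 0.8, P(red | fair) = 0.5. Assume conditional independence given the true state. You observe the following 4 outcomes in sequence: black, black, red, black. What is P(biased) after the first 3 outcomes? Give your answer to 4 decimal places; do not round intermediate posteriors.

After 'black': P(biased) = 0.2·0.1500 / (0.2·0.1500 + 0.5·0.8500) ≈ 0.0659
After 'black': P(biased) = 0.2·0.0659 / (0.2·0.0659 + 0.5·0.9341) ≈ 0.0275
After 'red': P(biased) = 0.8·0.0275 / (0.8·0.0275 + 0.5·0.9725) ≈ 0.0432

0.0432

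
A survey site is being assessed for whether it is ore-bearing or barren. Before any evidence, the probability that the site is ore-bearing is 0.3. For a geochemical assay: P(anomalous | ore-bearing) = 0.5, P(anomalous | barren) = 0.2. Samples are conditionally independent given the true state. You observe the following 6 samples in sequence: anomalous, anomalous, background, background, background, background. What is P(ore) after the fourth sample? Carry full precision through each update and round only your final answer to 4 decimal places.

0.5113

Each posterior becomes the prior for the next update.
After 'anomalous': P(ore) = 0.5·0.3000 / (0.5·0.3000 + 0.2·0.7000) ≈ 0.5172
After 'anomalous': P(ore) = 0.5·0.5172 / (0.5·0.5172 + 0.2·0.4828) ≈ 0.7282
After 'background': P(ore) = 0.5·0.7282 / (0.5·0.7282 + 0.8·0.2718) ≈ 0.6260
After 'background': P(ore) = 0.5·0.6260 / (0.5·0.6260 + 0.8·0.3740) ≈ 0.5113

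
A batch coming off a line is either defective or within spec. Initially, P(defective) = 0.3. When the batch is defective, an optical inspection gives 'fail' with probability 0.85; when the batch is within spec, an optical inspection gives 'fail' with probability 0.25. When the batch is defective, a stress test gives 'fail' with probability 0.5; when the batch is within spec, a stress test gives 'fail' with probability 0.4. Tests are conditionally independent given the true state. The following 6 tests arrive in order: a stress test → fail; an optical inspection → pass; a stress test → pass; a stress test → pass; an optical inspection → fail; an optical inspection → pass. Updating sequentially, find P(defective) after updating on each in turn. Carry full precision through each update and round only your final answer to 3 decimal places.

After a stress test='fail': P(defective) = 0.5·0.3000 / (0.5·0.3000 + 0.4·0.7000) ≈ 0.3488
After an optical inspection='pass': P(defective) = 0.15·0.3488 / (0.15·0.3488 + 0.75·0.6512) ≈ 0.0968
After a stress test='pass': P(defective) = 0.5·0.0968 / (0.5·0.0968 + 0.6·0.9032) ≈ 0.0820
After a stress test='pass': P(defective) = 0.5·0.0820 / (0.5·0.0820 + 0.6·0.9180) ≈ 0.0693
After an optical inspection='fail': P(defective) = 0.85·0.0693 / (0.85·0.0693 + 0.25·0.9307) ≈ 0.2019
After an optical inspection='pass': P(defective) = 0.15·0.2019 / (0.15·0.2019 + 0.75·0.7981) ≈ 0.0482

0.048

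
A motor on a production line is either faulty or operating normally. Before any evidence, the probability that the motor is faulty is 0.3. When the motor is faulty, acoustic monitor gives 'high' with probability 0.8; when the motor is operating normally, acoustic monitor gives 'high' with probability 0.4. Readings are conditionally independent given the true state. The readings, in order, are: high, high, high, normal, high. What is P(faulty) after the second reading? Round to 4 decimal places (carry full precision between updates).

0.6316

After 'high': P(faulty) = 0.8·0.3000 / (0.8·0.3000 + 0.4·0.7000) ≈ 0.4615
After 'high': P(faulty) = 0.8·0.4615 / (0.8·0.4615 + 0.4·0.5385) ≈ 0.6316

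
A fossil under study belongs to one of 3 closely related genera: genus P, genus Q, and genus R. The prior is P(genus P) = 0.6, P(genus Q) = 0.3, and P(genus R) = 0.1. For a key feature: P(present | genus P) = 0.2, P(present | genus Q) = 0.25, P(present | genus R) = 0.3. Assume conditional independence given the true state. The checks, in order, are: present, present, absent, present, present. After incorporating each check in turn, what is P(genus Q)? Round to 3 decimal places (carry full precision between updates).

0.397

Apply Bayes' rule sequentially, carrying P(genus Q) forward.
After 'present': normaliser = 0.2·0.6000 + 0.25·0.3000 + 0.3·0.1000; P(genus P) ≈ 0.5333, P(genus Q) ≈ 0.3333, P(genus R) ≈ 0.1333
After 'present': normaliser = 0.2·0.5333 + 0.25·0.3333 + 0.3·0.1333; P(genus P) ≈ 0.4638, P(genus Q) ≈ 0.3623, P(genus R) ≈ 0.1739
After 'absent': normaliser = 0.8·0.4638 + 0.75·0.3623 + 0.7·0.1739; P(genus P) ≈ 0.4853, P(genus Q) ≈ 0.3555, P(genus R) ≈ 0.1592
After 'present': normaliser = 0.2·0.4853 + 0.25·0.3555 + 0.3·0.1592; P(genus P) ≈ 0.4153, P(genus Q) ≈ 0.3802, P(genus R) ≈ 0.2044
After 'present': normaliser = 0.2·0.4153 + 0.25·0.3802 + 0.3·0.2044; P(genus P) ≈ 0.3469, P(genus Q) ≈ 0.3970, P(genus R) ≈ 0.2561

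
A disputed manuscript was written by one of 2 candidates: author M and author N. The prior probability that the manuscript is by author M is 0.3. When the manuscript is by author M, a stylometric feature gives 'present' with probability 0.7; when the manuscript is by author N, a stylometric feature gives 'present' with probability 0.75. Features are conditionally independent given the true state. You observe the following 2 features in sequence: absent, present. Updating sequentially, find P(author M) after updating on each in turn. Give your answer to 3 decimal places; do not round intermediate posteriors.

After 'absent': P(author M) = 0.3·0.3000 / (0.3·0.3000 + 0.25·0.7000) ≈ 0.3396
After 'present': P(author M) = 0.7·0.3396 / (0.7·0.3396 + 0.75·0.6604) ≈ 0.3243

0.324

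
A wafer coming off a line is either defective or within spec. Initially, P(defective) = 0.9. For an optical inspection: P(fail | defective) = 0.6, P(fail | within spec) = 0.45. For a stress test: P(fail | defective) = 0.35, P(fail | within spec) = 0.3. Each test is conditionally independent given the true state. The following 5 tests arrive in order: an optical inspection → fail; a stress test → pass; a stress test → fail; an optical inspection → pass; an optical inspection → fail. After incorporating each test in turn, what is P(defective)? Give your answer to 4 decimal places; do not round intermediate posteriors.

0.9265

After an optical inspection='fail': P(defective) = 0.6·0.9000 / (0.6·0.9000 + 0.45·0.1000) ≈ 0.9231
After a stress test='pass': P(defective) = 0.65·0.9231 / (0.65·0.9231 + 0.7·0.0769) ≈ 0.9176
After a stress test='fail': P(defective) = 0.35·0.9176 / (0.35·0.9176 + 0.3·0.0824) ≈ 0.9286
After an optical inspection='pass': P(defective) = 0.4·0.9286 / (0.4·0.9286 + 0.55·0.0714) ≈ 0.9043
After an optical inspection='fail': P(defective) = 0.6·0.9043 / (0.6·0.9043 + 0.45·0.0957) ≈ 0.9265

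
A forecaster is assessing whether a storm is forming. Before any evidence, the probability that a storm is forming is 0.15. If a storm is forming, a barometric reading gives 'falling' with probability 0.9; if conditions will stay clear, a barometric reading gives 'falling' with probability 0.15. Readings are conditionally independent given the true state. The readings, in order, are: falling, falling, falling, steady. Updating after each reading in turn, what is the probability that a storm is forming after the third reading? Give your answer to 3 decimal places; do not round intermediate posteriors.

After 'falling': P(storm) = 0.9·0.1500 / (0.9·0.1500 + 0.15·0.8500) ≈ 0.5143
After 'falling': P(storm) = 0.9·0.5143 / (0.9·0.5143 + 0.15·0.4857) ≈ 0.8640
After 'falling': P(storm) = 0.9·0.8640 / (0.9·0.8640 + 0.15·0.1360) ≈ 0.9744

0.974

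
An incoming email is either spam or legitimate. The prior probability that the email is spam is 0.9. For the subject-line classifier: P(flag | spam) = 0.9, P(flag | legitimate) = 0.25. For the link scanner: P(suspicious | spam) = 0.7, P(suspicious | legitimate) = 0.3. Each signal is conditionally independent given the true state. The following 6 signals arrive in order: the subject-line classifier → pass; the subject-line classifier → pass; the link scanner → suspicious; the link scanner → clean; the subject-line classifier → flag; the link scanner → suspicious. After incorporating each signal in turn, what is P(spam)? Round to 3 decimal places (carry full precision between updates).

After the subject-line classifier='pass': P(spam) = 0.1·0.9000 / (0.1·0.9000 + 0.75·0.1000) ≈ 0.5455
After the subject-line classifier='pass': P(spam) = 0.1·0.5455 / (0.1·0.5455 + 0.75·0.4545) ≈ 0.1379
After the link scanner='suspicious': P(spam) = 0.7·0.1379 / (0.7·0.1379 + 0.3·0.8621) ≈ 0.2718
After the link scanner='clean': P(spam) = 0.3·0.2718 / (0.3·0.2718 + 0.7·0.7282) ≈ 0.1379
After the subject-line classifier='flag': P(spam) = 0.9·0.1379 / (0.9·0.1379 + 0.25·0.8621) ≈ 0.3655
After the link scanner='suspicious': P(spam) = 0.7·0.3655 / (0.7·0.3655 + 0.3·0.6345) ≈ 0.5734

0.573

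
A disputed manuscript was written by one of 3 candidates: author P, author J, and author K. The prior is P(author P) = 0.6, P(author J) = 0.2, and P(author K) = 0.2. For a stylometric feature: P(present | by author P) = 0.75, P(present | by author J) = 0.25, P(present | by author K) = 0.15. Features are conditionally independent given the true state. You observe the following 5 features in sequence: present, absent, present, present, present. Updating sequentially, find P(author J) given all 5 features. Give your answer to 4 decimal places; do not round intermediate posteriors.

0.0122

After 'present': normaliser = 0.75·0.6000 + 0.25·0.2000 + 0.15·0.2000; P(author P) ≈ 0.8491, P(author J) ≈ 0.0943, P(author K) ≈ 0.0566
After 'absent': normaliser = 0.25·0.8491 + 0.75·0.0943 + 0.85·0.0566; P(author P) ≈ 0.6410, P(author J) ≈ 0.2137, P(author K) ≈ 0.1453
After 'present': normaliser = 0.75·0.6410 + 0.25·0.2137 + 0.15·0.1453; P(author P) ≈ 0.8647, P(author J) ≈ 0.0961, P(author K) ≈ 0.0392
After 'present': normaliser = 0.75·0.8647 + 0.25·0.0961 + 0.15·0.0392; P(author P) ≈ 0.9559, P(author J) ≈ 0.0354, P(author K) ≈ 0.0087
After 'present': normaliser = 0.75·0.9559 + 0.25·0.0354 + 0.15·0.0087; P(author P) ≈ 0.9860, P(author J) ≈ 0.0122, P(author K) ≈ 0.0018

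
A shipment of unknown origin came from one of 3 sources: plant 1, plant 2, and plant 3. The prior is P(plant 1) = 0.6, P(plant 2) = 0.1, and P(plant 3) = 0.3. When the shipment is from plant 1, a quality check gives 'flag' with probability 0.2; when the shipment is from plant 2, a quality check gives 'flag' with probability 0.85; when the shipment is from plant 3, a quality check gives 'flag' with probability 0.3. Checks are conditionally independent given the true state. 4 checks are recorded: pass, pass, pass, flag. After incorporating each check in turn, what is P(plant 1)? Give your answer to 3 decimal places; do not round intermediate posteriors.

After 'pass': normaliser = 0.8·0.6000 + 0.15·0.1000 + 0.7·0.3000; P(plant 1) ≈ 0.6809, P(plant 2) ≈ 0.0213, P(plant 3) ≈ 0.2979
After 'pass': normaliser = 0.8·0.6809 + 0.15·0.0213 + 0.7·0.2979; P(plant 1) ≈ 0.7201, P(plant 2) ≈ 0.0042, P(plant 3) ≈ 0.2757
After 'pass': normaliser = 0.8·0.7201 + 0.15·0.0042 + 0.7·0.2757; P(plant 1) ≈ 0.7485, P(plant 2) ≈ 0.0008, P(plant 3) ≈ 0.2507
After 'flag': normaliser = 0.2·0.7485 + 0.85·0.0008 + 0.3·0.2507; P(plant 1) ≈ 0.6635, P(plant 2) ≈ 0.0031, P(plant 3) ≈ 0.3334

0.664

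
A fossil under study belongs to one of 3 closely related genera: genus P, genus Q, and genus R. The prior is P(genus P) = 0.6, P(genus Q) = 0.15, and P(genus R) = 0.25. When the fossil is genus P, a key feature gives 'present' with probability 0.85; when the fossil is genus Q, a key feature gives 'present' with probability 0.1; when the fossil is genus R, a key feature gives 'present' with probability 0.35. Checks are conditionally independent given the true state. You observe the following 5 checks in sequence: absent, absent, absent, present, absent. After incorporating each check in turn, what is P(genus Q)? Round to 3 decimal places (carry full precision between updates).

0.383

After 'absent': normaliser = 0.15·0.6000 + 0.9·0.1500 + 0.65·0.2500; P(genus P) ≈ 0.2323, P(genus Q) ≈ 0.3484, P(genus R) ≈ 0.4194
After 'absent': normaliser = 0.15·0.2323 + 0.9·0.3484 + 0.65·0.4194; P(genus P) ≈ 0.0561, P(genus Q) ≈ 0.5049, P(genus R) ≈ 0.4390
After 'absent': normaliser = 0.15·0.0561 + 0.9·0.5049 + 0.65·0.4390; P(genus P) ≈ 0.0112, P(genus Q) ≈ 0.6074, P(genus R) ≈ 0.3814
After 'present': normaliser = 0.85·0.0112 + 0.1·0.6074 + 0.35·0.3814; P(genus P) ≈ 0.0469, P(genus Q) ≈ 0.2981, P(genus R) ≈ 0.6550
After 'absent': normaliser = 0.15·0.0469 + 0.9·0.2981 + 0.65·0.6550; P(genus P) ≈ 0.0100, P(genus Q) ≈ 0.3827, P(genus R) ≈ 0.6073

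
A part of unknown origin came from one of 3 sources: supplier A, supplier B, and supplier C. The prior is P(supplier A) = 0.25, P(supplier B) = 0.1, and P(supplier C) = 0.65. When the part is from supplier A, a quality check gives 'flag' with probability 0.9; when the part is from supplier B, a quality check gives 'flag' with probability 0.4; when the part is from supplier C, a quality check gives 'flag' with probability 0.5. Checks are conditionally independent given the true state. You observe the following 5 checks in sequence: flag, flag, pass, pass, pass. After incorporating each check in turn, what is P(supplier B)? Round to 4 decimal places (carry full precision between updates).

0.1442

Apply Bayes' rule sequentially, carrying P(supplier B) forward.
After 'flag': normaliser = 0.9·0.2500 + 0.4·0.1000 + 0.5·0.6500; P(supplier A) ≈ 0.3814, P(supplier B) ≈ 0.0678, P(supplier C) ≈ 0.5508
After 'flag': normaliser = 0.9·0.3814 + 0.4·0.0678 + 0.5·0.5508; P(supplier A) ≈ 0.5315, P(supplier B) ≈ 0.0420, P(supplier C) ≈ 0.4265
After 'pass': normaliser = 0.1·0.5315 + 0.6·0.0420 + 0.5·0.4265; P(supplier A) ≈ 0.1823, P(supplier B) ≈ 0.0864, P(supplier C) ≈ 0.7313
After 'pass': normaliser = 0.1·0.1823 + 0.6·0.0864 + 0.5·0.7313; P(supplier A) ≈ 0.0418, P(supplier B) ≈ 0.1190, P(supplier C) ≈ 0.8392
After 'pass': normaliser = 0.1·0.0418 + 0.6·0.1190 + 0.5·0.8392; P(supplier A) ≈ 0.0084, P(supplier B) ≈ 0.1442, P(supplier C) ≈ 0.8474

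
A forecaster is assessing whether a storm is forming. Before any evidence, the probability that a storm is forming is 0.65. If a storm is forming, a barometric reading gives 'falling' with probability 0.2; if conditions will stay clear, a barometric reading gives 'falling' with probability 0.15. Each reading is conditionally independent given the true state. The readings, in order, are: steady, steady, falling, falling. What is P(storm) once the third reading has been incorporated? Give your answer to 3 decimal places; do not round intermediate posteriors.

Each posterior becomes the prior for the next update.
After 'steady': P(storm) = 0.8·0.6500 / (0.8·0.6500 + 0.85·0.3500) ≈ 0.6361
After 'steady': P(storm) = 0.8·0.6361 / (0.8·0.6361 + 0.85·0.3639) ≈ 0.6219
After 'falling': P(storm) = 0.2·0.6219 / (0.2·0.6219 + 0.15·0.3781) ≈ 0.6869

0.687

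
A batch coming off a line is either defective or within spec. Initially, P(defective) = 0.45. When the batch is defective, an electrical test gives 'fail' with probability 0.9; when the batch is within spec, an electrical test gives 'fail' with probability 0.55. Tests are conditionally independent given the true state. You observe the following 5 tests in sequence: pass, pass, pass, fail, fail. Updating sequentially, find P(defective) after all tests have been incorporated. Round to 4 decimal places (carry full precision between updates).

After 'pass': P(defective) = 0.1·0.4500 / (0.1·0.4500 + 0.45·0.5500) ≈ 0.1538
After 'pass': P(defective) = 0.1·0.1538 / (0.1·0.1538 + 0.45·0.8462) ≈ 0.0388
After 'pass': P(defective) = 0.1·0.0388 / (0.1·0.0388 + 0.45·0.9612) ≈ 0.0089
After 'fail': P(defective) = 0.9·0.0089 / (0.9·0.0089 + 0.55·0.9911) ≈ 0.0145
After 'fail': P(defective) = 0.9·0.0145 / (0.9·0.0145 + 0.55·0.9855) ≈ 0.0235

0.0235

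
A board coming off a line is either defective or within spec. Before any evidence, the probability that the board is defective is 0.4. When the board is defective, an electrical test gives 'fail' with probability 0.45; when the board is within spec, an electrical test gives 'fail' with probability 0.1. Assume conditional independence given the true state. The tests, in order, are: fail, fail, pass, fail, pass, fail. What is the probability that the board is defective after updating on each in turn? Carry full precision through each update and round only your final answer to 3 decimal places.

0.990

After 'fail': P(defective) = 0.45·0.4000 / (0.45·0.4000 + 0.1·0.6000) ≈ 0.7500
After 'fail': P(defective) = 0.45·0.7500 / (0.45·0.7500 + 0.1·0.2500) ≈ 0.9310
After 'pass': P(defective) = 0.55·0.9310 / (0.55·0.9310 + 0.9·0.0690) ≈ 0.8919
After 'fail': P(defective) = 0.45·0.8919 / (0.45·0.8919 + 0.1·0.1081) ≈ 0.9738
After 'pass': P(defective) = 0.55·0.9738 / (0.55·0.9738 + 0.9·0.0262) ≈ 0.9578
After 'fail': P(defective) = 0.45·0.9578 / (0.45·0.9578 + 0.1·0.0422) ≈ 0.9903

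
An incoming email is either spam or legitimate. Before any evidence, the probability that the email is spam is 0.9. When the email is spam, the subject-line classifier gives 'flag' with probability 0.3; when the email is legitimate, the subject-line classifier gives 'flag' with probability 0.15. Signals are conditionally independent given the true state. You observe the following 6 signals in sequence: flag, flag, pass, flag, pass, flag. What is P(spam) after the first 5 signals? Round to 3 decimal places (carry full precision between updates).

Apply Bayes' rule sequentially, carrying P(spam) forward.
After 'flag': P(spam) = 0.3·0.9000 / (0.3·0.9000 + 0.15·0.1000) ≈ 0.9474
After 'flag': P(spam) = 0.3·0.9474 / (0.3·0.9474 + 0.15·0.0526) ≈ 0.9730
After 'pass': P(spam) = 0.7·0.9730 / (0.7·0.9730 + 0.85·0.0270) ≈ 0.9674
After 'flag': P(spam) = 0.3·0.9674 / (0.3·0.9674 + 0.15·0.0326) ≈ 0.9834
After 'pass': P(spam) = 0.7·0.9834 / (0.7·0.9834 + 0.85·0.0166) ≈ 0.9799

0.980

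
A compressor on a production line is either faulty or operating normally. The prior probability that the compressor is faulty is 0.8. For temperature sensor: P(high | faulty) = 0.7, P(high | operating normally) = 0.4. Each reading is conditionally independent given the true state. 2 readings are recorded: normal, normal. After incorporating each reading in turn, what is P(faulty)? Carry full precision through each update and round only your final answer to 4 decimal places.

0.5000

After 'normal': P(faulty) = 0.3·0.8000 / (0.3·0.8000 + 0.6·0.2000) ≈ 0.6667
After 'normal': P(faulty) = 0.3·0.6667 / (0.3·0.6667 + 0.6·0.3333) ≈ 0.5000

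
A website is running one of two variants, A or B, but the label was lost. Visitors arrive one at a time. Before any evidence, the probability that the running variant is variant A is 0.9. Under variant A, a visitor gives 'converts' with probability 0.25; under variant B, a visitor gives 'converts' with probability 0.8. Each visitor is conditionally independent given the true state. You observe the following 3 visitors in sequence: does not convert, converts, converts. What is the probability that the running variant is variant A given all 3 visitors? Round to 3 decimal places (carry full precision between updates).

Apply Bayes' rule sequentially, carrying P(A) forward.
After 'does not convert': P(A) = 0.75·0.9000 / (0.75·0.9000 + 0.2·0.1000) ≈ 0.9712
After 'converts': P(A) = 0.25·0.9712 / (0.25·0.9712 + 0.8·0.0288) ≈ 0.9134
After 'converts': P(A) = 0.25·0.9134 / (0.25·0.9134 + 0.8·0.0866) ≈ 0.7672

0.767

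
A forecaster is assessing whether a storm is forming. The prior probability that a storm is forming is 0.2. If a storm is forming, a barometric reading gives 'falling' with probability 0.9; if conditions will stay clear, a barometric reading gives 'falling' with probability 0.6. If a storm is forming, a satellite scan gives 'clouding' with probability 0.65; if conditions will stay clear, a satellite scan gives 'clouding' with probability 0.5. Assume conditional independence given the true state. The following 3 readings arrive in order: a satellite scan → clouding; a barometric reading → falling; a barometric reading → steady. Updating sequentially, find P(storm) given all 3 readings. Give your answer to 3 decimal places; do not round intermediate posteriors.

0.109

After a satellite scan='clouding': P(storm) = 0.65·0.2000 / (0.65·0.2000 + 0.5·0.8000) ≈ 0.2453
After a barometric reading='falling': P(storm) = 0.9·0.2453 / (0.9·0.2453 + 0.6·0.7547) ≈ 0.3277
After a barometric reading='steady': P(storm) = 0.1·0.3277 / (0.1·0.3277 + 0.4·0.6723) ≈ 0.1086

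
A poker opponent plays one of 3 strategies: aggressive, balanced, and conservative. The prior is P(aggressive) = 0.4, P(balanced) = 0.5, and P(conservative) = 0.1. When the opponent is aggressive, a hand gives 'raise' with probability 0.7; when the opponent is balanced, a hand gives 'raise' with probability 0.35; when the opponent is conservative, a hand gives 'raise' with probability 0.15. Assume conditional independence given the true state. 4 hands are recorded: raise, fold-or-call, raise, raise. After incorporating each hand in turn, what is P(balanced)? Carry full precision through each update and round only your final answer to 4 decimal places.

0.2516

After 'raise': normaliser = 0.7·0.4000 + 0.35·0.5000 + 0.15·0.1000; P(aggressive) ≈ 0.5957, P(balanced) ≈ 0.3723, P(conservative) ≈ 0.0319
After 'fold-or-call': normaliser = 0.3·0.5957 + 0.65·0.3723 + 0.85·0.0319; P(aggressive) ≈ 0.3990, P(balanced) ≈ 0.5404, P(conservative) ≈ 0.0606
After 'raise': normaliser = 0.7·0.3990 + 0.35·0.5404 + 0.15·0.0606; P(aggressive) ≈ 0.5849, P(balanced) ≈ 0.3960, P(conservative) ≈ 0.0190
After 'raise': normaliser = 0.7·0.5849 + 0.35·0.3960 + 0.15·0.0190; P(aggressive) ≈ 0.7432, P(balanced) ≈ 0.2516, P(conservative) ≈ 0.0052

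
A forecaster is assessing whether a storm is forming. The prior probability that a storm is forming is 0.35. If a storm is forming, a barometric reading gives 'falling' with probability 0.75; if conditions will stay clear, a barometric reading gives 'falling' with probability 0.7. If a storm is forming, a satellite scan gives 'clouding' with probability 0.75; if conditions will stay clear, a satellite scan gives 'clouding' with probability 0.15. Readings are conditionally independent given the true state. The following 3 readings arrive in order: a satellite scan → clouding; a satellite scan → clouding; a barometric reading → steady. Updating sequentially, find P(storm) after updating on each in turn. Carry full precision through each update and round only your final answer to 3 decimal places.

After a satellite scan='clouding': P(storm) = 0.75·0.3500 / (0.75·0.3500 + 0.15·0.6500) ≈ 0.7292
After a satellite scan='clouding': P(storm) = 0.75·0.7292 / (0.75·0.7292 + 0.15·0.2708) ≈ 0.9309
After a barometric reading='steady': P(storm) = 0.25·0.9309 / (0.25·0.9309 + 0.3·0.0691) ≈ 0.9182

0.918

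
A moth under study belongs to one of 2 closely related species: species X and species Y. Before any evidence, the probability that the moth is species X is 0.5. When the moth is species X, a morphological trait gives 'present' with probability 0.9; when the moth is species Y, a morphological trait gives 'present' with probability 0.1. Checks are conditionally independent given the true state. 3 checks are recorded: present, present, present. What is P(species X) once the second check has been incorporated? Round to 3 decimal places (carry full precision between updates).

After 'present': P(species X) = 0.9·0.5000 / (0.9·0.5000 + 0.1·0.5000) ≈ 0.9000
After 'present': P(species X) = 0.9·0.9000 / (0.9·0.9000 + 0.1·0.1000) ≈ 0.9878

0.988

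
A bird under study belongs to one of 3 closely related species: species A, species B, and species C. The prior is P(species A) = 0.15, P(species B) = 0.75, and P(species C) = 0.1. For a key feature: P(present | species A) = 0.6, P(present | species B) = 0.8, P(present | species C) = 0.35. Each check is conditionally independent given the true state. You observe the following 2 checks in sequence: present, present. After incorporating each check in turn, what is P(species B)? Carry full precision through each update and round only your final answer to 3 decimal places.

0.879

Apply Bayes' rule sequentially, carrying P(species B) forward.
After 'present': normaliser = 0.6·0.1500 + 0.8·0.7500 + 0.35·0.1000; P(species A) ≈ 0.1241, P(species B) ≈ 0.8276, P(species C) ≈ 0.0483
After 'present': normaliser = 0.6·0.1241 + 0.8·0.8276 + 0.35·0.0483; P(species A) ≈ 0.0989, P(species B) ≈ 0.8787, P(species C) ≈ 0.0224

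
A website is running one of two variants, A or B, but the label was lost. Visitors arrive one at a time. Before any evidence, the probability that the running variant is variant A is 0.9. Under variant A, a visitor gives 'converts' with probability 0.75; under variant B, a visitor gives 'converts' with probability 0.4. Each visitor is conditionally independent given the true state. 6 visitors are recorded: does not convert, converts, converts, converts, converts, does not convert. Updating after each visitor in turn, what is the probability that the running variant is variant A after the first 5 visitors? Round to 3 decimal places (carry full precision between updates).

0.979

After 'does not convert': P(A) = 0.25·0.9000 / (0.25·0.9000 + 0.6·0.1000) ≈ 0.7895
After 'converts': P(A) = 0.75·0.7895 / (0.75·0.7895 + 0.4·0.2105) ≈ 0.8755
After 'converts': P(A) = 0.75·0.8755 / (0.75·0.8755 + 0.4·0.1245) ≈ 0.9295
After 'converts': P(A) = 0.75·0.9295 / (0.75·0.9295 + 0.4·0.0705) ≈ 0.9611
After 'converts': P(A) = 0.75·0.9611 / (0.75·0.9611 + 0.4·0.0389) ≈ 0.9789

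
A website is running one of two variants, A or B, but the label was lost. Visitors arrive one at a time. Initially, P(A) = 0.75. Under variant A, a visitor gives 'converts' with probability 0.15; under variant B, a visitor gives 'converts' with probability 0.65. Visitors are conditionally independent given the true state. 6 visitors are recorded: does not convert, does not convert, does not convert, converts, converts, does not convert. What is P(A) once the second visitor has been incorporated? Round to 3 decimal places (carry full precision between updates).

After 'does not convert': P(A) = 0.85·0.7500 / (0.85·0.7500 + 0.35·0.2500) ≈ 0.8793
After 'does not convert': P(A) = 0.85·0.8793 / (0.85·0.8793 + 0.35·0.1207) ≈ 0.9465

0.947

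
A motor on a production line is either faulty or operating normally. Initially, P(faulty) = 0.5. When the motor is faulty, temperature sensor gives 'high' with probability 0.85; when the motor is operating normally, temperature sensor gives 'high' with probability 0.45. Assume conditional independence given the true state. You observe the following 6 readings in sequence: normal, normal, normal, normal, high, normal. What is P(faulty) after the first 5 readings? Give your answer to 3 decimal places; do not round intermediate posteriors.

After 'normal': P(faulty) = 0.15·0.5000 / (0.15·0.5000 + 0.55·0.5000) ≈ 0.2143
After 'normal': P(faulty) = 0.15·0.2143 / (0.15·0.2143 + 0.55·0.7857) ≈ 0.0692
After 'normal': P(faulty) = 0.15·0.0692 / (0.15·0.0692 + 0.55·0.9308) ≈ 0.0199
After 'normal': P(faulty) = 0.15·0.0199 / (0.15·0.0199 + 0.55·0.9801) ≈ 0.0055
After 'high': P(faulty) = 0.85·0.0055 / (0.85·0.0055 + 0.45·0.9945) ≈ 0.0103

0.010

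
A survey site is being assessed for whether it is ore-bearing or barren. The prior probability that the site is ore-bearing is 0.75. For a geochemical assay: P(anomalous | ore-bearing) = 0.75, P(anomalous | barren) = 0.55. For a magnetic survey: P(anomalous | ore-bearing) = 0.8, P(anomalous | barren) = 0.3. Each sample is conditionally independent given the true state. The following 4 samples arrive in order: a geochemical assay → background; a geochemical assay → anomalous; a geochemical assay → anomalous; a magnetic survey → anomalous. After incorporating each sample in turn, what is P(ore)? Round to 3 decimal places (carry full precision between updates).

0.892

After a geochemical assay='background': P(ore) = 0.25·0.7500 / (0.25·0.7500 + 0.45·0.2500) ≈ 0.6250
After a geochemical assay='anomalous': P(ore) = 0.75·0.6250 / (0.75·0.6250 + 0.55·0.3750) ≈ 0.6944
After a geochemical assay='anomalous': P(ore) = 0.75·0.6944 / (0.75·0.6944 + 0.55·0.3056) ≈ 0.7560
After a magnetic survey='anomalous': P(ore) = 0.8·0.7560 / (0.8·0.7560 + 0.3·0.2440) ≈ 0.8921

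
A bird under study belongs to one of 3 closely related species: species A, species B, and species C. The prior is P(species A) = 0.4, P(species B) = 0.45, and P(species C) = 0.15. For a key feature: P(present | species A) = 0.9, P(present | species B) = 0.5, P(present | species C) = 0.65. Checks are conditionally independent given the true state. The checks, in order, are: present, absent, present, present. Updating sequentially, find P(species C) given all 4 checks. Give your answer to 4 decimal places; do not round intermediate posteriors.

After 'present': normaliser = 0.9·0.4000 + 0.5·0.4500 + 0.65·0.1500; P(species A) ≈ 0.5275, P(species B) ≈ 0.3297, P(species C) ≈ 0.1429
After 'absent': normaliser = 0.1·0.5275 + 0.5·0.3297 + 0.35·0.1429; P(species A) ≈ 0.1971, P(species B) ≈ 0.6160, P(species C) ≈ 0.1869
After 'present': normaliser = 0.9·0.1971 + 0.5·0.6160 + 0.65·0.1869; P(species A) ≈ 0.2923, P(species B) ≈ 0.5075, P(species C) ≈ 0.2001
After 'present': normaliser = 0.9·0.2923 + 0.5·0.5075 + 0.65·0.2001; P(species A) ≈ 0.4067, P(species B) ≈ 0.3922, P(species C) ≈ 0.2011

0.2011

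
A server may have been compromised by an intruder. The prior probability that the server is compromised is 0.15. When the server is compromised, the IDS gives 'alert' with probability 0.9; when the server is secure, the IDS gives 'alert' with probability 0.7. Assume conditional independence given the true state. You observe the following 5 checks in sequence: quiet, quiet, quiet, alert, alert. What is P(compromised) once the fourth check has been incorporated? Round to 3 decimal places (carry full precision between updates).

Apply Bayes' rule sequentially, carrying P(compromised) forward.
After 'quiet': P(compromised) = 0.1·0.1500 / (0.1·0.1500 + 0.3·0.8500) ≈ 0.0556
After 'quiet': P(compromised) = 0.1·0.0556 / (0.1·0.0556 + 0.3·0.9444) ≈ 0.0192
After 'quiet': P(compromised) = 0.1·0.0192 / (0.1·0.0192 + 0.3·0.9808) ≈ 0.0065
After 'alert': P(compromised) = 0.9·0.0065 / (0.9·0.0065 + 0.7·0.9935) ≈ 0.0083

0.008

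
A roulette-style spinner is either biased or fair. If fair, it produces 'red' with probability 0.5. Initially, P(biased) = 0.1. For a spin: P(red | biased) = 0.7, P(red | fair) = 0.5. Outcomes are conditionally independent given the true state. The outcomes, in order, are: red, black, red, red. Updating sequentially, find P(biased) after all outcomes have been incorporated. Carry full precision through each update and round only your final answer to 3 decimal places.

After 'red': P(biased) = 0.7·0.1000 / (0.7·0.1000 + 0.5·0.9000) ≈ 0.1346
After 'black': P(biased) = 0.3·0.1346 / (0.3·0.1346 + 0.5·0.8654) ≈ 0.0854
After 'red': P(biased) = 0.7·0.0854 / (0.7·0.0854 + 0.5·0.9146) ≈ 0.1156
After 'red': P(biased) = 0.7·0.1156 / (0.7·0.1156 + 0.5·0.8844) ≈ 0.1546

0.155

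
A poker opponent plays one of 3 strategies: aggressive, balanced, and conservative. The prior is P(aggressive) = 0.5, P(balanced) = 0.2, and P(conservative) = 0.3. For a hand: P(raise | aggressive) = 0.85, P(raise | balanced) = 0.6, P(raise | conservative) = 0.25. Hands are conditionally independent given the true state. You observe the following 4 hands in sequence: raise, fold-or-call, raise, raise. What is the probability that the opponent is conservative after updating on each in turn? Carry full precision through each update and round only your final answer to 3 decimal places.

Each posterior becomes the prior for the next update.
After 'raise': normaliser = 0.85·0.5000 + 0.6·0.2000 + 0.25·0.3000; P(aggressive) ≈ 0.6855, P(balanced) ≈ 0.1935, P(conservative) ≈ 0.1210
After 'fold-or-call': normaliser = 0.15·0.6855 + 0.4·0.1935 + 0.75·0.1210; P(aggressive) ≈ 0.3795, P(balanced) ≈ 0.2857, P(conservative) ≈ 0.3348
After 'raise': normaliser = 0.85·0.3795 + 0.6·0.2857 + 0.25·0.3348; P(aggressive) ≈ 0.5583, P(balanced) ≈ 0.2968, P(conservative) ≈ 0.1449
After 'raise': normaliser = 0.85·0.5583 + 0.6·0.2968 + 0.25·0.1449; P(aggressive) ≈ 0.6889, P(balanced) ≈ 0.2585, P(conservative) ≈ 0.0526

0.053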